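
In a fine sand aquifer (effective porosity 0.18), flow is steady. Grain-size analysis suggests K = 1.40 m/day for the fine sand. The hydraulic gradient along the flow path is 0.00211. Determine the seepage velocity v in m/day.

Hydraulic gradient i = 0.00211.
Darcy flux q = K · i = 1.400 × 0.002110 = 0.002954 m/day.
Seepage velocity v = q / n_e = 0.002954 / 0.18 = 0.01641 m/day.

0.0164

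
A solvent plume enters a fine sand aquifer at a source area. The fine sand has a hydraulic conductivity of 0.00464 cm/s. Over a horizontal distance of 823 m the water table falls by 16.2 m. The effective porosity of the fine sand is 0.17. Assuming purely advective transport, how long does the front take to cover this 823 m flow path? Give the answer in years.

4.85

Convert K: 0.00464 cm/s × 864 = 4.009 m/day.
Hydraulic gradient i = Δh / L = 16.2 / 823 = 0.01968.
Darcy flux q = K · i = 4.009 × 0.01968 = 0.07891 m/day.
Seepage velocity v = q / n_e = 0.07891 / 0.17 = 0.4642 m/day.
Travel time t = L / v = 823 / 0.4642 = 1773 days = 4.854 years.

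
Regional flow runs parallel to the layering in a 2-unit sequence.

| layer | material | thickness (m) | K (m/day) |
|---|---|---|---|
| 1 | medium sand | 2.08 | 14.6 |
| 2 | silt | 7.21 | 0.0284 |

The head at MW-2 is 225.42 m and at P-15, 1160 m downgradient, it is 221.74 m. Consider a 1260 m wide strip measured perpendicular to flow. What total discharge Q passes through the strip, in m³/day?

122

Flow is parallel to layering, so each bed carries its own Darcy discharge and the transmissivities add.
Σ(K_i·b_i) = 14.6×2.08 + 0.0284×7.21 = 30.57 m²/day.
Hydraulic gradient i = (225.42 − 221.74) / 1160 = 3.68 / 1160 = 0.003172.
Q = Σ(K_i·b_i) · W · i = 30.57 × 1260 × 0.003172 = 122.2 m³/day.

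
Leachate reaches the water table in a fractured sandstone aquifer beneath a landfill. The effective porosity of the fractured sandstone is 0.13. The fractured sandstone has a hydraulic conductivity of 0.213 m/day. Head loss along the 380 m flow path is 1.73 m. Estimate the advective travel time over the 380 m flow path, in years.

139

Hydraulic gradient i = Δh / L = 1.73 / 380 = 0.004553.
Darcy flux q = K · i = 0.2130 × 0.004553 = 0.0009697 m/day.
Seepage velocity v = q / n_e = 0.0009697 / 0.13 = 0.007459 m/day.
Travel time t = L / v = 380 / 0.007459 = 50943 days = 139.5 years.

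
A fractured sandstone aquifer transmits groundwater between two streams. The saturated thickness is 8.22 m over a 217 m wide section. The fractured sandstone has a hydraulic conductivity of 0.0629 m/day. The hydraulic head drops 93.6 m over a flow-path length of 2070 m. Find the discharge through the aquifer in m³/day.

5.07

Cross-sectional area A = 217 × 8.22 = 1784 m².
Hydraulic gradient i = Δh / L = 93.6 / 2070 = 0.04522.
Darcy's law: Q = K · A · i = 0.06290 × 1784 × 0.04522 = 5.073 m³/day.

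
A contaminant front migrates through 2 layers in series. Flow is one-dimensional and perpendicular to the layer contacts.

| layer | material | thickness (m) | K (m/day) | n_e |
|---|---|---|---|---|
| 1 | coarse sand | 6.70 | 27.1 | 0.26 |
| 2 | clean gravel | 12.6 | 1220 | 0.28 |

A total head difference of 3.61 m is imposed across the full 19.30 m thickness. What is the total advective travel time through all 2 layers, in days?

With flow normal to the layers, continuity requires the same specific discharge q through every layer.
Σ(b_i/K_i) = 6.70/27.1 + 12.6/1220 = 0.2576 d.
q = Δh / Σ(b_i/K_i) = 3.61 / 0.2576 = 14.02 m/day.
In each layer the seepage velocity is v_i = q/n_i, so the layer transit time is t_i = b_i·n_i / q:
  layer 1 (coarse sand): t_1 = 6.70 × 0.26 / 14.02 = 0.1243 d
  layer 2 (clean gravel): t_2 = 12.6 × 0.28 / 14.02 = 0.2517 d
Total t = Σ t_i = 0.3760 days.

0.376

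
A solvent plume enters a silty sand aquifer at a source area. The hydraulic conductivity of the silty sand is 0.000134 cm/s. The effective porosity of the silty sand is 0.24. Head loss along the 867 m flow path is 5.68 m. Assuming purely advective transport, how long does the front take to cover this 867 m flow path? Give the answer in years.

Convert K: 0.000134 cm/s × 864 = 0.1158 m/day.
Hydraulic gradient i = Δh / L = 5.68 / 867 = 0.006551.
Darcy flux q = K · i = 0.1158 × 0.006551 = 0.0007585 m/day.
Seepage velocity v = q / n_e = 0.0007585 / 0.24 = 0.003160 m/day.
Travel time t = L / v = 867 / 0.003160 = 2.743e+05 days = 751.1 years.

751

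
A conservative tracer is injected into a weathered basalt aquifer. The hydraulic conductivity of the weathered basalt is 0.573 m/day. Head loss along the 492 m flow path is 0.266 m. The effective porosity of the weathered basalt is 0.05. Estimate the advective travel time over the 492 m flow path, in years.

217

Hydraulic gradient i = Δh / L = 0.266 / 492 = 0.0005407.
Darcy flux q = K · i = 0.5730 × 0.0005407 = 0.0003098 m/day.
Seepage velocity v = q / n_e = 0.0003098 / 0.05 = 0.006196 m/day.
Travel time t = L / v = 492 / 0.006196 = 79408 days = 217.4 years.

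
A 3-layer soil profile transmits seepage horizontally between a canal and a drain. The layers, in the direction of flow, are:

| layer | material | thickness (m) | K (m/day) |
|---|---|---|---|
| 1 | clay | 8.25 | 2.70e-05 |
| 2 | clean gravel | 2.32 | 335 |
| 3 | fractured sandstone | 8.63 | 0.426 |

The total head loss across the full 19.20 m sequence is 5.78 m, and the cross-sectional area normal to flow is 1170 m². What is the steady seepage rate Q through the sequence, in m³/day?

0.0221

Flow is perpendicular to layering, so the layers act in series and the equivalent K is the thickness-weighted harmonic mean.
Total thickness L = 8.25 + 2.32 + 8.63 = 19.20 m.
Σ(b_i/K_i) = 8.25/2.70e-05 + 2.32/335 + 8.63/0.426 = 3.056e+05 d.
K_eq = L / Σ(b_i/K_i) = 19.20 / 3.056e+05 = 6.283e-05 m/day.
Q = K_eq · A · (Δh/L) = 6.283e-05 × 1170 × (5.78/19.20) = 0.02213 m³/day.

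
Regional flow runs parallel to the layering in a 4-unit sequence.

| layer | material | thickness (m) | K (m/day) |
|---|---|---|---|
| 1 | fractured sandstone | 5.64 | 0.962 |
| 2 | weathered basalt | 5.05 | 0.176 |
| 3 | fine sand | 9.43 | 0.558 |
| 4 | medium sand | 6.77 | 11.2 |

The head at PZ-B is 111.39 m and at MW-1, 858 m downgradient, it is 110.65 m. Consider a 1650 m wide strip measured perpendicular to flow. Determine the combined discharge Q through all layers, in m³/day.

124

Flow is parallel to layering, so each bed carries its own Darcy discharge and the transmissivities add.
Σ(K_i·b_i) = 0.962×5.64 + 0.176×5.05 + 0.558×9.43 + 11.2×6.77 = 87.40 m²/day.
Hydraulic gradient i = (111.39 − 110.65) / 858 = 0.74 / 858 = 0.0008625.
Q = Σ(K_i·b_i) · W · i = 87.40 × 1650 × 0.0008625 = 124.4 m³/day.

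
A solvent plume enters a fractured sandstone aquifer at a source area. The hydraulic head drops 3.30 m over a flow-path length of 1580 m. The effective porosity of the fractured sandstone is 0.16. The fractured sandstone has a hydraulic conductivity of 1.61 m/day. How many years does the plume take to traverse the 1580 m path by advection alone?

206

Hydraulic gradient i = Δh / L = 3.30 / 1580 = 0.002089.
Darcy flux q = K · i = 1.610 × 0.002089 = 0.003363 m/day.
Seepage velocity v = q / n_e = 0.003363 / 0.16 = 0.02102 m/day.
Travel time t = L / v = 1580 / 0.02102 = 75179 days = 205.8 years.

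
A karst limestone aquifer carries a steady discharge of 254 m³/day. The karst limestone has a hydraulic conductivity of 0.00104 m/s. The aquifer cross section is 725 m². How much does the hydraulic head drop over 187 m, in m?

Convert K: 0.00104 m/s × 86400 = 89.86 m/day.
From Q = K·A·i, i = Q / (K·A) = 254 / (89.86 × 725.0) = 0.003899.
Head loss Δh = i · L = 0.003899 × 187 = 0.7291 m.

0.729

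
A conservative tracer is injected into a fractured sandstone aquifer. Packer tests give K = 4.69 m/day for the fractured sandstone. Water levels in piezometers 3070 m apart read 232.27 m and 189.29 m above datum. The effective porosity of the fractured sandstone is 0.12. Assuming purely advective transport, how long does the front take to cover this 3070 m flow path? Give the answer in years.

Hydraulic gradient i = (232.27 − 189.29) / 3070 = 42.98 / 3070 = 0.01400.
Darcy flux q = K · i = 4.690 × 0.01400 = 0.06566 m/day.
Seepage velocity v = q / n_e = 0.06566 / 0.12 = 0.5472 m/day.
Travel time t = L / v = 3070 / 0.5472 = 5611 days = 15.36 years.

15.4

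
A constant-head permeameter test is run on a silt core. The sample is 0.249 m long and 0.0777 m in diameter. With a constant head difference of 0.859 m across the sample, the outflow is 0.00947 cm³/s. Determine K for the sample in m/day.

0.0500

Cross-sectional area A = π·(d/2)² = π × (0.0777/2)² = 0.004742 m².
Convert discharge: 0.00947 cm³/s = 9.470e-09 m³/s.
Darcy's law rearranged: K = Q·L / (A·Δh) = 9.470e-09 × 0.249 / (0.004742 × 0.859) = 5.789e-07 m/s = 0.05002 m/day.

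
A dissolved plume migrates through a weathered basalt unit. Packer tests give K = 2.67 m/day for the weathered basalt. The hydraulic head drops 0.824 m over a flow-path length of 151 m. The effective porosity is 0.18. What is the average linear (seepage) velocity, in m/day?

0.0809

Hydraulic gradient i = Δh / L = 0.824 / 151 = 0.005457.
Darcy flux q = K · i = 2.670 × 0.005457 = 0.01457 m/day.
Seepage velocity v = q / n_e = 0.01457 / 0.18 = 0.08094 m/day.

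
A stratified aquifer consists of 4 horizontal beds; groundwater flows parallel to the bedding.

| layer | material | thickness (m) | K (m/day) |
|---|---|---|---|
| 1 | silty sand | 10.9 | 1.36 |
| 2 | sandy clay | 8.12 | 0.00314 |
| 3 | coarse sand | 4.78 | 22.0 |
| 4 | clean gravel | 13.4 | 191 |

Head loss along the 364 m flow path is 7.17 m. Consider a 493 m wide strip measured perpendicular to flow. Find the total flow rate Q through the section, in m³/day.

Flow is parallel to layering, so each bed carries its own Darcy discharge and the transmissivities add.
Σ(K_i·b_i) = 1.36×10.9 + 0.00314×8.12 + 22.0×4.78 + 191×13.4 = 2679 m²/day.
Hydraulic gradient i = Δh / L = 7.17 / 364 = 0.01970.
Q = Σ(K_i·b_i) · W · i = 2679 × 493 × 0.01970 = 26020 m³/day.

26000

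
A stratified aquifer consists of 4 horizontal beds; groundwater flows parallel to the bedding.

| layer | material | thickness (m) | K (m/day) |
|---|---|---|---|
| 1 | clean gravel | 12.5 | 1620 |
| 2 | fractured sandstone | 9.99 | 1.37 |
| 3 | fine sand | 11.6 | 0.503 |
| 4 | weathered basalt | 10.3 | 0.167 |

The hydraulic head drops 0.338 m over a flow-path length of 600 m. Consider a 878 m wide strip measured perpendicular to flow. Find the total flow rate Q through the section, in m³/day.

Flow is parallel to layering, so each bed carries its own Darcy discharge and the transmissivities add.
Σ(K_i·b_i) = 1620×12.5 + 1.37×9.99 + 0.503×11.6 + 0.167×10.3 = 20271 m²/day.
Hydraulic gradient i = Δh / L = 0.338 / 600 = 0.0005633.
Q = Σ(K_i·b_i) · W · i = 20271 × 878 × 0.0005633 = 10026 m³/day.

10000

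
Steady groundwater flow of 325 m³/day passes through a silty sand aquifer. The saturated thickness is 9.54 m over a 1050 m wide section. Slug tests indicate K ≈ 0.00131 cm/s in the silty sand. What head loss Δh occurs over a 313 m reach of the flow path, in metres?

8.97

Convert K: 0.00131 cm/s × 864 = 1.132 m/day.
Cross-sectional area A = 1050 × 9.54 = 10017 m².
From Q = K·A·i, i = Q / (K·A) = 325 / (1.132 × 10017) = 0.02867.
Head loss Δh = i · L = 0.02867 × 313 = 8.972 m.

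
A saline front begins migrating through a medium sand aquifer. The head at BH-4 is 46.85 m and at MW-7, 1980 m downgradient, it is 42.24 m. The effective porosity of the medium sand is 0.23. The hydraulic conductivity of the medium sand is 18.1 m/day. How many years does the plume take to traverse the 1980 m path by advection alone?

Hydraulic gradient i = (46.85 − 42.24) / 1980 = 4.61 / 1980 = 0.002328.
Darcy flux q = K · i = 18.10 × 0.002328 = 0.04214 m/day.
Seepage velocity v = q / n_e = 0.04214 / 0.23 = 0.1832 m/day.
Travel time t = L / v = 1980 / 0.1832 = 10806 days = 29.59 years.

29.6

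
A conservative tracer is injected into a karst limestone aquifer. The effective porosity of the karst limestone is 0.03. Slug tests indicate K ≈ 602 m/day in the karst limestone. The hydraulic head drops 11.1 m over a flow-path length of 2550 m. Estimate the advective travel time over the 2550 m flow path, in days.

Hydraulic gradient i = Δh / L = 11.1 / 2550 = 0.004353.
Darcy flux q = K · i = 602.0 × 0.004353 = 2.620 m/day.
Seepage velocity v = q / n_e = 2.620 / 0.03 = 87.35 m/day.
Travel time t = L / v = 2550 / 87.35 = 29.19 days.

29.2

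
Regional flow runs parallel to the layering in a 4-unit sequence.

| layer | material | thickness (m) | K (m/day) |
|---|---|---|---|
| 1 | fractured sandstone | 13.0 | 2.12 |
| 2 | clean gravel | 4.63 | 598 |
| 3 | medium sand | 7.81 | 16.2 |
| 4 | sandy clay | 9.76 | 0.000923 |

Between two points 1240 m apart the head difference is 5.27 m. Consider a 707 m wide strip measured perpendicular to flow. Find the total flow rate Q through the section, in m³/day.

8780

Flow is parallel to layering, so each bed carries its own Darcy discharge and the transmissivities add.
Σ(K_i·b_i) = 2.12×13.0 + 598×4.63 + 16.2×7.81 + 0.000923×9.76 = 2923 m²/day.
Hydraulic gradient i = Δh / L = 5.27 / 1240 = 0.004250.
Q = Σ(K_i·b_i) · W · i = 2923 × 707 × 0.004250 = 8782 m³/day.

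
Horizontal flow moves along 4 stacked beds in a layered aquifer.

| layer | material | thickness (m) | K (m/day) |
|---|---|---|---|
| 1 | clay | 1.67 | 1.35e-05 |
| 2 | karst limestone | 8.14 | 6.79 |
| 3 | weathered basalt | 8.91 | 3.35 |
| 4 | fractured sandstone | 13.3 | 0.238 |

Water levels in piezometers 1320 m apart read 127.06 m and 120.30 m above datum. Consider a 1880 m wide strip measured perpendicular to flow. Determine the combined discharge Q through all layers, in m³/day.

Flow is parallel to layering, so each bed carries its own Darcy discharge and the transmissivities add.
Σ(K_i·b_i) = 1.35e-05×1.67 + 6.79×8.14 + 3.35×8.91 + 0.238×13.3 = 88.28 m²/day.
Hydraulic gradient i = (127.06 − 120.30) / 1320 = 6.76 / 1320 = 0.005121.
Q = Σ(K_i·b_i) · W · i = 88.28 × 1880 × 0.005121 = 850.0 m³/day.

850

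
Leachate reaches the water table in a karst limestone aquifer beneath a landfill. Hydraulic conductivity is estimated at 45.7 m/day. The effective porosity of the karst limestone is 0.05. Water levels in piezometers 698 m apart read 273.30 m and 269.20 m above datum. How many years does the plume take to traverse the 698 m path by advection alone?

0.356

Hydraulic gradient i = (273.30 − 269.20) / 698 = 4.1 / 698 = 0.005874.
Darcy flux q = K · i = 45.70 × 0.005874 = 0.2684 m/day.
Seepage velocity v = q / n_e = 0.2684 / 0.05 = 5.369 m/day.
Travel time t = L / v = 698 / 5.369 = 130.0 days = 0.3560 years.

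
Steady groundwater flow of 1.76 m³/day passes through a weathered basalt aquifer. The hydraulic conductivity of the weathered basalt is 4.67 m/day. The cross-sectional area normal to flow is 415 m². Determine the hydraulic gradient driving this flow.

0.000908

From Q = K·A·i, i = Q / (K·A) = 1.76 / (4.670 × 415.0) = 0.0009081.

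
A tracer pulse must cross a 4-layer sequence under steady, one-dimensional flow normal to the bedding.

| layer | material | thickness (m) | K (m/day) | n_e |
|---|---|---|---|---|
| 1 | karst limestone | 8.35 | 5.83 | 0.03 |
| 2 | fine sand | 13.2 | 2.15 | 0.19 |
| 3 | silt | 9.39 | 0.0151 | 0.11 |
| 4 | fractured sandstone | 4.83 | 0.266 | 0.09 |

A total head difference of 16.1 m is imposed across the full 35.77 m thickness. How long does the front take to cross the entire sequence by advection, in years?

With flow normal to the layers, continuity requires the same specific discharge q through every layer.
Σ(b_i/K_i) = 8.35/5.83 + 13.2/2.15 + 9.39/0.0151 + 4.83/0.266 = 647.6 d.
q = Δh / Σ(b_i/K_i) = 16.1 / 647.6 = 0.02486 m/day.
In each layer the seepage velocity is v_i = q/n_i, so the layer transit time is t_i = b_i·n_i / q:
  layer 1 (karst limestone): t_1 = 8.35 × 0.03 / 0.02486 = 10.08 d
  layer 2 (fine sand): t_2 = 13.2 × 0.19 / 0.02486 = 100.9 d
  layer 3 (silt): t_3 = 9.39 × 0.11 / 0.02486 = 41.55 d
  layer 4 (fractured sandstone): t_4 = 4.83 × 0.09 / 0.02486 = 17.48 d
Total t = Σ t_i = 170.0 days = 0.4654 years.

0.465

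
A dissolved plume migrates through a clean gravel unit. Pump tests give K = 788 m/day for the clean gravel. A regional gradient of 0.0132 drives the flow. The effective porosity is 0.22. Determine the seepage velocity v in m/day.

47.3

Hydraulic gradient i = 0.0132.
Darcy flux q = K · i = 788.0 × 0.01320 = 10.40 m/day.
Seepage velocity v = q / n_e = 10.40 / 0.22 = 47.28 m/day.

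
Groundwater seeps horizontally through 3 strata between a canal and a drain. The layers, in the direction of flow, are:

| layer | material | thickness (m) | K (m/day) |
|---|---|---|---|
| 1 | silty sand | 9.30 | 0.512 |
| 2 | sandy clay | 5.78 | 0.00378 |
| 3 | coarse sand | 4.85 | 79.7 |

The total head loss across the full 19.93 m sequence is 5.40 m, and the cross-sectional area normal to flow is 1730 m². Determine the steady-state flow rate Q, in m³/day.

Flow is perpendicular to layering, so the layers act in series and the equivalent K is the thickness-weighted harmonic mean.
Total thickness L = 9.30 + 5.78 + 4.85 = 19.93 m.
Σ(b_i/K_i) = 9.30/0.512 + 5.78/0.00378 + 4.85/79.7 = 1547 d.
K_eq = L / Σ(b_i/K_i) = 19.93 / 1547 = 0.01288 m/day.
Q = K_eq · A · (Δh/L) = 0.01288 × 1730 × (5.40/19.93) = 6.038 m³/day.

6.04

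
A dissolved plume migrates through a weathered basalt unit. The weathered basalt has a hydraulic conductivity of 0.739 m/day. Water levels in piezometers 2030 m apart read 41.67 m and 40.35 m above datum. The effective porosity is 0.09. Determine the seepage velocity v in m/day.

Hydraulic gradient i = (41.67 − 40.35) / 2030 = 1.32 / 2030 = 0.0006502.
Darcy flux q = K · i = 0.7390 × 0.0006502 = 0.0004805 m/day.
Seepage velocity v = q / n_e = 0.0004805 / 0.09 = 0.005339 m/day.

0.00534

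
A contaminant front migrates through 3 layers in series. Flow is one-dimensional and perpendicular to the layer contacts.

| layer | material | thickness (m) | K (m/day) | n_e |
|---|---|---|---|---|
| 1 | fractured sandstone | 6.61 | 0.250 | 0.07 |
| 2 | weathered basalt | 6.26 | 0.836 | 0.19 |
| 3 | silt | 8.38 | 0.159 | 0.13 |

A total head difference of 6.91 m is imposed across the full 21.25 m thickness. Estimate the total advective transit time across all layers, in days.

With flow normal to the layers, continuity requires the same specific discharge q through every layer.
Σ(b_i/K_i) = 6.61/0.250 + 6.26/0.836 + 8.38/0.159 = 86.63 d.
q = Δh / Σ(b_i/K_i) = 6.91 / 86.63 = 0.07976 m/day.
In each layer the seepage velocity is v_i = q/n_i, so the layer transit time is t_i = b_i·n_i / q:
  layer 1 (fractured sandstone): t_1 = 6.61 × 0.07 / 0.07976 = 5.801 d
  layer 2 (weathered basalt): t_2 = 6.26 × 0.19 / 0.07976 = 14.91 d
  layer 3 (silt): t_3 = 8.38 × 0.13 / 0.07976 = 13.66 d
Total t = Σ t_i = 34.37 days.

34.4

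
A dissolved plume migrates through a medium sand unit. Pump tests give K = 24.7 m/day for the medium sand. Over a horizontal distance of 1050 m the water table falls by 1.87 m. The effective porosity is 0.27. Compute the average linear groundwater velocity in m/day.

Hydraulic gradient i = Δh / L = 1.87 / 1050 = 0.001781.
Darcy flux q = K · i = 24.70 × 0.001781 = 0.04399 m/day.
Seepage velocity v = q / n_e = 0.04399 / 0.27 = 0.1629 m/day.

0.163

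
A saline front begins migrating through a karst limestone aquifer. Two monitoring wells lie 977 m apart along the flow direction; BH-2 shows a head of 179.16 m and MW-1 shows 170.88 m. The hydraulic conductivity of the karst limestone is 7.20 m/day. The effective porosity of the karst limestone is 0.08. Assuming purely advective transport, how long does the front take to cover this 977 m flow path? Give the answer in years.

Hydraulic gradient i = (179.16 − 170.88) / 977 = 8.28 / 977 = 0.008475.
Darcy flux q = K · i = 7.200 × 0.008475 = 0.06102 m/day.
Seepage velocity v = q / n_e = 0.06102 / 0.08 = 0.7627 m/day.
Travel time t = L / v = 977 / 0.7627 = 1281 days = 3.507 years.

3.51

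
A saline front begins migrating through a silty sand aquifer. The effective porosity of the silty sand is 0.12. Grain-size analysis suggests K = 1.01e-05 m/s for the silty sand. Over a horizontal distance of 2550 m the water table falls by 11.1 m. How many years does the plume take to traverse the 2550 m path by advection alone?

Convert K: 1.01e-05 m/s × 86400 = 0.8726 m/day.
Hydraulic gradient i = Δh / L = 11.1 / 2550 = 0.004353.
Darcy flux q = K · i = 0.8726 × 0.004353 = 0.003799 m/day.
Seepage velocity v = q / n_e = 0.003799 / 0.12 = 0.03165 m/day.
Travel time t = L / v = 2550 / 0.03165 = 80557 days = 220.6 years.

221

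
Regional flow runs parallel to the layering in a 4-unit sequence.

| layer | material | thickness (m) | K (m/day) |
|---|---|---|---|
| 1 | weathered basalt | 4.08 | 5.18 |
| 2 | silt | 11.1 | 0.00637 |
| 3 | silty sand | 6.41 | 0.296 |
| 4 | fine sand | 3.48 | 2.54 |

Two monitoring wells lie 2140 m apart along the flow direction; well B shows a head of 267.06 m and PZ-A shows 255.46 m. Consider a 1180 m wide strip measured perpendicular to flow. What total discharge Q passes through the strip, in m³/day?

204

Flow is parallel to layering, so each bed carries its own Darcy discharge and the transmissivities add.
Σ(K_i·b_i) = 5.18×4.08 + 0.00637×11.1 + 0.296×6.41 + 2.54×3.48 = 31.94 m²/day.
Hydraulic gradient i = (267.06 − 255.46) / 2140 = 11.6 / 2140 = 0.005421.
Q = Σ(K_i·b_i) · W · i = 31.94 × 1180 × 0.005421 = 204.3 m³/day.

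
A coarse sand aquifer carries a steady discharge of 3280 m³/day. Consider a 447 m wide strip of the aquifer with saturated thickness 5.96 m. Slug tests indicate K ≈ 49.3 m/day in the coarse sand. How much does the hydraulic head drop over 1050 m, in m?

26.2

Cross-sectional area A = 447 × 5.96 = 2664 m².
From Q = K·A·i, i = Q / (K·A) = 3280 / (49.30 × 2664) = 0.02497.
Head loss Δh = i · L = 0.02497 × 1050 = 26.22 m.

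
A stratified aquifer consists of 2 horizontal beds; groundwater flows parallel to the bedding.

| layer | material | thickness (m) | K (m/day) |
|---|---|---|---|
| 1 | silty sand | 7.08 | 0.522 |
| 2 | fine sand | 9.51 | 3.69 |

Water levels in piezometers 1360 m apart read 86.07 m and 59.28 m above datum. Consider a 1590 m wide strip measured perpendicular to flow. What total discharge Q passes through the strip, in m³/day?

Flow is parallel to layering, so each bed carries its own Darcy discharge and the transmissivities add.
Σ(K_i·b_i) = 0.522×7.08 + 3.69×9.51 = 38.79 m²/day.
Hydraulic gradient i = (86.07 − 59.28) / 1360 = 26.79 / 1360 = 0.01970.
Q = Σ(K_i·b_i) · W · i = 38.79 × 1590 × 0.01970 = 1215 m³/day.

1210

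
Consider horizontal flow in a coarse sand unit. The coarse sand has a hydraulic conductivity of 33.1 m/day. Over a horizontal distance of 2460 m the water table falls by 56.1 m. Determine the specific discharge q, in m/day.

Hydraulic gradient i = Δh / L = 56.1 / 2460 = 0.02280.
Specific discharge q = K · i = 33.10 × 0.02280 = 0.7548 m/day.

0.755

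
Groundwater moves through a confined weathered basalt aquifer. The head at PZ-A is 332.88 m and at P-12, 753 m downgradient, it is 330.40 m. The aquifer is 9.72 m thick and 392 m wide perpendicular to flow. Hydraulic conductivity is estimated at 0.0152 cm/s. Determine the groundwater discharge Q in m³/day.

Convert K: 0.0152 cm/s × 864 = 13.13 m/day.
Cross-sectional area A = 392 × 9.72 = 3810 m².
Hydraulic gradient i = (332.88 − 330.40) / 753 = 2.48 / 753 = 0.003293.
Darcy's law: Q = K · A · i = 13.13 × 3810 × 0.003293 = 164.8 m³/day.

165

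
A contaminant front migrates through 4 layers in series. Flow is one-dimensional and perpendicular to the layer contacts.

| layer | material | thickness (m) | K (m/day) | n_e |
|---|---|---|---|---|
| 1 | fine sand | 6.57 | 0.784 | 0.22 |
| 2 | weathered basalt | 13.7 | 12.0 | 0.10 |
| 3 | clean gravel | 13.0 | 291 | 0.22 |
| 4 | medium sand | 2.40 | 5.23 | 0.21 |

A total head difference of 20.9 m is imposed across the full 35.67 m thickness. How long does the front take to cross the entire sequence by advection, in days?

2.96

With flow normal to the layers, continuity requires the same specific discharge q through every layer.
Σ(b_i/K_i) = 6.57/0.784 + 13.7/12.0 + 13.0/291 + 2.40/5.23 = 10.03 d.
q = Δh / Σ(b_i/K_i) = 20.9 / 10.03 = 2.085 m/day.
In each layer the seepage velocity is v_i = q/n_i, so the layer transit time is t_i = b_i·n_i / q:
  layer 1 (fine sand): t_1 = 6.57 × 0.22 / 2.085 = 0.6933 d
  layer 2 (weathered basalt): t_2 = 13.7 × 0.10 / 2.085 = 0.6572 d
  layer 3 (clean gravel): t_3 = 13.0 × 0.22 / 2.085 = 1.372 d
  layer 4 (medium sand): t_4 = 2.40 × 0.21 / 2.085 = 0.2418 d
Total t = Σ t_i = 2.964 days.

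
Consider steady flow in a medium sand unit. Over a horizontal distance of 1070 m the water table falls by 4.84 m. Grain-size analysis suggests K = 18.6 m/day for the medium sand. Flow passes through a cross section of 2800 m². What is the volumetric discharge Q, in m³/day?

Hydraulic gradient i = Δh / L = 4.84 / 1070 = 0.004523.
Darcy's law: Q = K · A · i = 18.60 × 2800 × 0.004523 = 235.6 m³/day.

236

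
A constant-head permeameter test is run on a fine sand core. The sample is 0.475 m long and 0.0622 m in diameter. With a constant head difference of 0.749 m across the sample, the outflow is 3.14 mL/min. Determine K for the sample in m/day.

Cross-sectional area A = π·(d/2)² = π × (0.0622/2)² = 0.003039 m².
Convert discharge: 3.14 mL/min = 5.233e-08 m³/s.
Darcy's law rearranged: K = Q·L / (A·Δh) = 5.233e-08 × 0.475 / (0.003039 × 0.749) = 1.092e-05 m/s = 0.9437 m/day.

0.944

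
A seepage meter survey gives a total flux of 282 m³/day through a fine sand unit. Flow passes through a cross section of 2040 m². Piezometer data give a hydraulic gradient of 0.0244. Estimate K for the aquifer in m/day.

Hydraulic gradient i = 0.0244.
From Q = K·A·i, K = Q / (A·i) = 282 / (2040 × 0.02440) = 5.665 m/day.

5.67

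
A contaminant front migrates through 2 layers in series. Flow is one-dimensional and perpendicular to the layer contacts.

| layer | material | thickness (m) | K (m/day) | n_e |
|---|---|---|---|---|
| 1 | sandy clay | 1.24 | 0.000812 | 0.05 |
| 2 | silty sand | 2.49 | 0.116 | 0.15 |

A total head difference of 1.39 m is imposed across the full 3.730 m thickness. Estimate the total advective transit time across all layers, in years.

1.33

With flow normal to the layers, continuity requires the same specific discharge q through every layer.
Σ(b_i/K_i) = 1.24/0.000812 + 2.49/0.116 = 1549 d.
q = Δh / Σ(b_i/K_i) = 1.39 / 1549 = 0.0008976 m/day.
In each layer the seepage velocity is v_i = q/n_i, so the layer transit time is t_i = b_i·n_i / q:
  layer 1 (sandy clay): t_1 = 1.24 × 0.05 / 0.0008976 = 69.07 d
  layer 2 (silty sand): t_2 = 2.49 × 0.15 / 0.0008976 = 416.1 d
Total t = Σ t_i = 485.2 days = 1.328 years.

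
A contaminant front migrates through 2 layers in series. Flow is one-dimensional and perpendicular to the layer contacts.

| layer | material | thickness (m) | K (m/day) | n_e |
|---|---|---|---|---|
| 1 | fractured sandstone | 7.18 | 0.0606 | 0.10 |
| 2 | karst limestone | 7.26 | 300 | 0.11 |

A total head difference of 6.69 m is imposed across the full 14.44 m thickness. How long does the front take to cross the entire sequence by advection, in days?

With flow normal to the layers, continuity requires the same specific discharge q through every layer.
Σ(b_i/K_i) = 7.18/0.0606 + 7.26/300 = 118.5 d.
q = Δh / Σ(b_i/K_i) = 6.69 / 118.5 = 0.05645 m/day.
In each layer the seepage velocity is v_i = q/n_i, so the layer transit time is t_i = b_i·n_i / q:
  layer 1 (fractured sandstone): t_1 = 7.18 × 0.10 / 0.05645 = 12.72 d
  layer 2 (karst limestone): t_2 = 7.26 × 0.11 / 0.05645 = 14.15 d
Total t = Σ t_i = 26.86 days.

26.9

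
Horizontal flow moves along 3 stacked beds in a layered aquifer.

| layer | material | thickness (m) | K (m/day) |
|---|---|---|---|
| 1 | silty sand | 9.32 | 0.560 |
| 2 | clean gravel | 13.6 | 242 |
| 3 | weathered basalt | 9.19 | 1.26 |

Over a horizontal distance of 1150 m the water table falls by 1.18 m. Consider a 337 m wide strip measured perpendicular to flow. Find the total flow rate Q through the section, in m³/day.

1140

Flow is parallel to layering, so each bed carries its own Darcy discharge and the transmissivities add.
Σ(K_i·b_i) = 0.560×9.32 + 242×13.6 + 1.26×9.19 = 3308 m²/day.
Hydraulic gradient i = Δh / L = 1.18 / 1150 = 0.001026.
Q = Σ(K_i·b_i) · W · i = 3308 × 337 × 0.001026 = 1144 m³/day.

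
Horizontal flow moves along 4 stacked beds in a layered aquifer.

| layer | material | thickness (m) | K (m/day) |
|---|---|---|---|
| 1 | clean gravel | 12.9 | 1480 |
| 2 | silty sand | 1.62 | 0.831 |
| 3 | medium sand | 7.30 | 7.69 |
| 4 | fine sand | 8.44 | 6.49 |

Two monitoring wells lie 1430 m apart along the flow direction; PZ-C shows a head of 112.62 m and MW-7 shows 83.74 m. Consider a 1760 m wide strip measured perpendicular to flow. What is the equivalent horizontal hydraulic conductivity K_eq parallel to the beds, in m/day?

635

Flow is parallel to layering, so each bed carries its own Darcy discharge and the transmissivities add.
Σ(K_i·b_i) = 1480×12.9 + 0.831×1.62 + 7.69×7.30 + 6.49×8.44 = 19204 m²/day.
Total thickness b = 30.26 m, so K_eq = Σ(K_i·b_i)/b = 634.6 m/day.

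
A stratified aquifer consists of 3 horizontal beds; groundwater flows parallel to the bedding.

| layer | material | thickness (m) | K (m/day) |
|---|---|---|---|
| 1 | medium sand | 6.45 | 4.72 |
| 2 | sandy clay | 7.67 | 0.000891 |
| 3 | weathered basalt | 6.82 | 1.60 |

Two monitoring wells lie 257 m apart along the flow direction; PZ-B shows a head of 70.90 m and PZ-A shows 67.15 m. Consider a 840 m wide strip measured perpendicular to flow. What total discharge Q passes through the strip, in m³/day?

Flow is parallel to layering, so each bed carries its own Darcy discharge and the transmissivities add.
Σ(K_i·b_i) = 4.72×6.45 + 0.000891×7.67 + 1.60×6.82 = 41.36 m²/day.
Hydraulic gradient i = (70.90 − 67.15) / 257 = 3.75 / 257 = 0.01459.
Q = Σ(K_i·b_i) · W · i = 41.36 × 840 × 0.01459 = 507.0 m³/day.

507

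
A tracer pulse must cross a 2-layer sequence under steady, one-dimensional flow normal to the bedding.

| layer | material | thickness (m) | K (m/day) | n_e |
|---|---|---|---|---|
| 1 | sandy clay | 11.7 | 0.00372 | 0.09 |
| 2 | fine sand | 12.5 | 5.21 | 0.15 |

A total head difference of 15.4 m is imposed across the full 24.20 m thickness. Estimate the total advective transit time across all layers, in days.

598

With flow normal to the layers, continuity requires the same specific discharge q through every layer.
Σ(b_i/K_i) = 11.7/0.00372 + 12.5/5.21 = 3148 d.
q = Δh / Σ(b_i/K_i) = 15.4 / 3148 = 0.004893 m/day.
In each layer the seepage velocity is v_i = q/n_i, so the layer transit time is t_i = b_i·n_i / q:
  layer 1 (sandy clay): t_1 = 11.7 × 0.09 / 0.004893 = 215.2 d
  layer 2 (fine sand): t_2 = 12.5 × 0.15 / 0.004893 = 383.2 d
Total t = Σ t_i = 598.4 days.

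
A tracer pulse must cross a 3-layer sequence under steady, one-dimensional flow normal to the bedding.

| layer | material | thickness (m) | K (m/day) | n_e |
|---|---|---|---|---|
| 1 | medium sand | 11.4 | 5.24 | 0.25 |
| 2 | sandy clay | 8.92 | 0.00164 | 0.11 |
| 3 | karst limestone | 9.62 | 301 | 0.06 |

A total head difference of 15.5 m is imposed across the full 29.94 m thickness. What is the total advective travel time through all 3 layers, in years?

4.24

With flow normal to the layers, continuity requires the same specific discharge q through every layer.
Σ(b_i/K_i) = 11.4/5.24 + 8.92/0.00164 + 9.62/301 = 5441 d.
q = Δh / Σ(b_i/K_i) = 15.5 / 5441 = 0.002849 m/day.
In each layer the seepage velocity is v_i = q/n_i, so the layer transit time is t_i = b_i·n_i / q:
  layer 1 (medium sand): t_1 = 11.4 × 0.25 / 0.002849 = 1000 d
  layer 2 (sandy clay): t_2 = 8.92 × 0.11 / 0.002849 = 344.4 d
  layer 3 (karst limestone): t_3 = 9.62 × 0.06 / 0.002849 = 202.6 d
Total t = Σ t_i = 1548 days = 4.237 years.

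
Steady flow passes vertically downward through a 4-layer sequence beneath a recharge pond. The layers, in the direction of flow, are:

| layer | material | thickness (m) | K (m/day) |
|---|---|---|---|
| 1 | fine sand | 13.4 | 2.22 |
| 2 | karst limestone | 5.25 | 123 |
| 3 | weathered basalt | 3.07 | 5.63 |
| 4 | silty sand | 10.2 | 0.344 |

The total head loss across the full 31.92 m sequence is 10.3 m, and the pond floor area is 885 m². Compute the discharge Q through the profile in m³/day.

251

Flow is perpendicular to layering, so the layers act in series and the equivalent K is the thickness-weighted harmonic mean.
Total thickness L = 13.4 + 5.25 + 3.07 + 10.2 = 31.92 m.
Σ(b_i/K_i) = 13.4/2.22 + 5.25/123 + 3.07/5.63 + 10.2/0.344 = 36.28 d.
K_eq = L / Σ(b_i/K_i) = 31.92 / 36.28 = 0.8799 m/day.
Q = K_eq · A · (Δh/L) = 0.8799 × 885 × (10.3/31.92) = 251.3 m³/day.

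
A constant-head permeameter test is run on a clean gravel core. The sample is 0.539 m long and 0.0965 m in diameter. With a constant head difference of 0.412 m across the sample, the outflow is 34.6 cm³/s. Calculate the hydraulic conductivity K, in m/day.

Cross-sectional area A = π·(d/2)² = π × (0.0965/2)² = 0.007314 m².
Convert discharge: 34.6 cm³/s = 3.460e-05 m³/s.
Darcy's law rearranged: K = Q·L / (A·Δh) = 3.460e-05 × 0.539 / (0.007314 × 0.412) = 0.006189 m/s = 534.7 m/day.

535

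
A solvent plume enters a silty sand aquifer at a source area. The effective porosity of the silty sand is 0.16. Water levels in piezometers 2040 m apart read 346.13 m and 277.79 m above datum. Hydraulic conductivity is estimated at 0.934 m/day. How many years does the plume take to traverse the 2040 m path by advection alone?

28.6

Hydraulic gradient i = (346.13 − 277.79) / 2040 = 68.34 / 2040 = 0.03350.
Darcy flux q = K · i = 0.9340 × 0.03350 = 0.03129 m/day.
Seepage velocity v = q / n_e = 0.03129 / 0.16 = 0.1956 m/day.
Travel time t = L / v = 2040 / 0.1956 = 10432 days = 28.56 years.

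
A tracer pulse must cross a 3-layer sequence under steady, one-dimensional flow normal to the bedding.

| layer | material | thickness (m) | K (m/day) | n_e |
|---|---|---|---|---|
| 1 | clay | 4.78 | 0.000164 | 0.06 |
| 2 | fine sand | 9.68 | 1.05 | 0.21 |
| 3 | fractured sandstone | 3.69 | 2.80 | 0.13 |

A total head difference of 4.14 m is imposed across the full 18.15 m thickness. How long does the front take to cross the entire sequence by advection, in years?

With flow normal to the layers, continuity requires the same specific discharge q through every layer.
Σ(b_i/K_i) = 4.78/0.000164 + 9.68/1.05 + 3.69/2.80 = 29157 d.
q = Δh / Σ(b_i/K_i) = 4.14 / 29157 = 0.0001420 m/day.
In each layer the seepage velocity is v_i = q/n_i, so the layer transit time is t_i = b_i·n_i / q:
  layer 1 (clay): t_1 = 4.78 × 0.06 / 0.0001420 = 2020 d
  layer 2 (fine sand): t_2 = 9.68 × 0.21 / 0.0001420 = 14316 d
  layer 3 (fractured sandstone): t_3 = 3.69 × 0.13 / 0.0001420 = 3378 d
Total t = Σ t_i = 19715 days = 53.98 years.

54.0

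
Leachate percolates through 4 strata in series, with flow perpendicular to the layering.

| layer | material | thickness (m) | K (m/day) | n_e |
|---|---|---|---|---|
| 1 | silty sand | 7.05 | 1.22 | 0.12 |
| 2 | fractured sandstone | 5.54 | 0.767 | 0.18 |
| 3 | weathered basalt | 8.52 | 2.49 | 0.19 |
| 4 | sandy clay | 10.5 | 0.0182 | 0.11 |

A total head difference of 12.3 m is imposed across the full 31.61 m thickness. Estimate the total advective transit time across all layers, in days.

223

With flow normal to the layers, continuity requires the same specific discharge q through every layer.
Σ(b_i/K_i) = 7.05/1.22 + 5.54/0.767 + 8.52/2.49 + 10.5/0.0182 = 593.3 d.
q = Δh / Σ(b_i/K_i) = 12.3 / 593.3 = 0.02073 m/day.
In each layer the seepage velocity is v_i = q/n_i, so the layer transit time is t_i = b_i·n_i / q:
  layer 1 (silty sand): t_1 = 7.05 × 0.12 / 0.02073 = 40.81 d
  layer 2 (fractured sandstone): t_2 = 5.54 × 0.18 / 0.02073 = 48.10 d
  layer 3 (weathered basalt): t_3 = 8.52 × 0.19 / 0.02073 = 78.09 d
  layer 4 (sandy clay): t_4 = 10.5 × 0.11 / 0.02073 = 55.72 d
Total t = Σ t_i = 222.7 days.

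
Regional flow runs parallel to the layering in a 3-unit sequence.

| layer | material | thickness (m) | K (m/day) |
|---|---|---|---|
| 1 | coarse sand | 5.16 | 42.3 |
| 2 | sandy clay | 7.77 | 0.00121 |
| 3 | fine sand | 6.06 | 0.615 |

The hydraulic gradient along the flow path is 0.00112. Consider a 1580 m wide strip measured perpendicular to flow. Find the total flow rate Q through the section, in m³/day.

393

Flow is parallel to layering, so each bed carries its own Darcy discharge and the transmissivities add.
Σ(K_i·b_i) = 42.3×5.16 + 0.00121×7.77 + 0.615×6.06 = 222.0 m²/day.
Hydraulic gradient i = 0.00112.
Q = Σ(K_i·b_i) · W · i = 222.0 × 1580 × 0.001120 = 392.9 m³/day.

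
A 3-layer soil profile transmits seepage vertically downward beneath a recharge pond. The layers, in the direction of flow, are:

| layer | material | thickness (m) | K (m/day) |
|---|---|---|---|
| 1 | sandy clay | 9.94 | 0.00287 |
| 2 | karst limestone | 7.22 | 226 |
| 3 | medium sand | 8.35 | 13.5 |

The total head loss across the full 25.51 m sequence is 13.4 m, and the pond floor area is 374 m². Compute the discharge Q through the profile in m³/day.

1.45

Flow is perpendicular to layering, so the layers act in series and the equivalent K is the thickness-weighted harmonic mean.
Total thickness L = 9.94 + 7.22 + 8.35 = 25.51 m.
Σ(b_i/K_i) = 9.94/0.00287 + 7.22/226 + 8.35/13.5 = 3464 d.
K_eq = L / Σ(b_i/K_i) = 25.51 / 3464 = 0.007364 m/day.
Q = K_eq · A · (Δh/L) = 0.007364 × 374 × (13.4/25.51) = 1.447 m³/day.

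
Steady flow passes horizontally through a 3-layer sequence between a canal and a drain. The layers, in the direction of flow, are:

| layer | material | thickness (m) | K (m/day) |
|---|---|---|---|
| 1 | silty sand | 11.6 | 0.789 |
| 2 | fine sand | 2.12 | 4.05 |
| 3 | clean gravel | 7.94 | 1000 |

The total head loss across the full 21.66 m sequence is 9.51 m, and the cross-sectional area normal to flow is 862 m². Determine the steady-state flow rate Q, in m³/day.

Flow is perpendicular to layering, so the layers act in series and the equivalent K is the thickness-weighted harmonic mean.
Total thickness L = 11.6 + 2.12 + 7.94 = 21.66 m.
Σ(b_i/K_i) = 11.6/0.789 + 2.12/4.05 + 7.94/1000 = 15.23 d.
K_eq = L / Σ(b_i/K_i) = 21.66 / 15.23 = 1.422 m/day.
Q = K_eq · A · (Δh/L) = 1.422 × 862 × (9.51/21.66) = 538.1 m³/day.

538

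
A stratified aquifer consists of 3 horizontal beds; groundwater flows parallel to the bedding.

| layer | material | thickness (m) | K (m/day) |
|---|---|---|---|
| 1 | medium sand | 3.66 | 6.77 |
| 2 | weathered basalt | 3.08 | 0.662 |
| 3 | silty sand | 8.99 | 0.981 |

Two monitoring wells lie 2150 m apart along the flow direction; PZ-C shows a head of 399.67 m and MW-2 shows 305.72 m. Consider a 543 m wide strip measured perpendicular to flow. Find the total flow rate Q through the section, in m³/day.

846

Flow is parallel to layering, so each bed carries its own Darcy discharge and the transmissivities add.
Σ(K_i·b_i) = 6.77×3.66 + 0.662×3.08 + 0.981×8.99 = 35.64 m²/day.
Hydraulic gradient i = (399.67 − 305.72) / 2150 = 93.95 / 2150 = 0.04370.
Q = Σ(K_i·b_i) · W · i = 35.64 × 543 × 0.04370 = 845.6 m³/day.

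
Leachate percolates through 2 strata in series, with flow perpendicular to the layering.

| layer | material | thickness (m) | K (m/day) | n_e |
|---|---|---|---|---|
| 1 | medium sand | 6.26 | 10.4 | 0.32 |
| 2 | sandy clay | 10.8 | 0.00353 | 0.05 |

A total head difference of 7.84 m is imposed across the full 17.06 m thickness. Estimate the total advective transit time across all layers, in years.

2.72

With flow normal to the layers, continuity requires the same specific discharge q through every layer.
Σ(b_i/K_i) = 6.26/10.4 + 10.8/0.00353 = 3060 d.
q = Δh / Σ(b_i/K_i) = 7.84 / 3060 = 0.002562 m/day.
In each layer the seepage velocity is v_i = q/n_i, so the layer transit time is t_i = b_i·n_i / q:
  layer 1 (medium sand): t_1 = 6.26 × 0.32 / 0.002562 = 781.9 d
  layer 2 (sandy clay): t_2 = 10.8 × 0.05 / 0.002562 = 210.8 d
Total t = Σ t_i = 992.7 days = 2.718 years.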